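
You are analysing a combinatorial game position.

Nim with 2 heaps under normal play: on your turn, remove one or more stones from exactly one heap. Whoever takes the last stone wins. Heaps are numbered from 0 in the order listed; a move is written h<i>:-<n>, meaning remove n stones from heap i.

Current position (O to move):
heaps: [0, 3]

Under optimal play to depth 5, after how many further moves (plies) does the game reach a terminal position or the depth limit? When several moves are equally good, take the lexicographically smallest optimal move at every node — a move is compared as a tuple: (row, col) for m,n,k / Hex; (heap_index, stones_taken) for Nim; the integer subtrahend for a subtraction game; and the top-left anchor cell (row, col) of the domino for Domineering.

PV length from [(0,3)]: 1 ply

[(0,3)] O move#1: h1:-1:-1/(0,2), h1:-2:-1/(0,1), h1:-3:+1/(0,0)*
[(0,0)] end (terminal -1, X#2); searched (0,3) to 5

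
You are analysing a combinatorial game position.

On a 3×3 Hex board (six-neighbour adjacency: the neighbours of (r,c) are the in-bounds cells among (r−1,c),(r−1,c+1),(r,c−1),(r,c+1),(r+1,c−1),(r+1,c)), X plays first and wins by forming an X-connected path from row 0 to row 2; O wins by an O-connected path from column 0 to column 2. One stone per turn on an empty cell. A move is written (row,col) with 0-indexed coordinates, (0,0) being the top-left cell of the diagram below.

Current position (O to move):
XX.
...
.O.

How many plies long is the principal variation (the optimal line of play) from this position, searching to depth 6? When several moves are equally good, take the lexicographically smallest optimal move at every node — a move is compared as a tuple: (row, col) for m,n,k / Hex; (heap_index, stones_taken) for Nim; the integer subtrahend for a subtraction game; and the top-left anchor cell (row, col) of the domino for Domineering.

p1 O@[XX./.../.O.]: (0,2)[XXO/.../.O.]-1 (1,0)[XX./O../.O.]+1* (1,1)[XX./.O./.O.]+1 (1,2)[XX./..O/.O.]-1 (2,0)[XX./.../OO.]+1 (2,2)[XX./.../.OO]-1
p2 X@[XX./O../.O.]: (0,2)[XXX/O../.O.]-1* (1,1)[XX./OX./.O.]-1 (1,2)[XX./O.X/.O.]-1 (2,0)[XX./O../XO.]-1 (2,2)[XX./O../.OX]-1
p3 O@[XXX/O../.O.]: (1,1)[XXX/OO./.O.]+1* (1,2)[XXX/O.O/.O.]+1 (2,0)[XXX/O../OO.]+1 (2,2)[XXX/O../.OO]+1
p4 X@[XXX/OO./.O.]: (1,2)[XXX/OOX/.O.]-1* (2,0)[XXX/OO./XO.]-1 (2,2)[XXX/OO./.OX]-1
p5 O@[XXX/OOX/.O.]: (2,0)[XXX/OOX/OO.]-1 (2,2)[XXX/OOX/.OO]+1*
p6 X@[XXX/OOX/.OO] terminal -1; root [XX./.../.O.] d6

PV length from [XX./.../.O.]: 5 plies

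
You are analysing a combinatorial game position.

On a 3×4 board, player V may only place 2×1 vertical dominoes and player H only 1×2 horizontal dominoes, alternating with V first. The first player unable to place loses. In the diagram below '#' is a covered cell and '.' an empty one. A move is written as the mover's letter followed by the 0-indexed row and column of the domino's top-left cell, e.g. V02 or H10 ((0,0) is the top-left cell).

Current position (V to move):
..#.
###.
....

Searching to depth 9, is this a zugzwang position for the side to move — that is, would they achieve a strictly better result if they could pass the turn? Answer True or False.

zugzwang(..#./###./...., V) = False

[..#./###./....] V move#1: V03:-1/..##/####/....*, V13:-1/..#./####/...#
[..##/####/....] H move#2: H00:+1/####/####/....*, H20:+1/..##/####/##.., H21:+1/..##/####/.##., H22:+1/..##/####/..##
[####/####/....] end (terminal -1, V#3); searched ..#./###./.... to 9
suppose V passes — search the same position with H to move:
pass> [..#./###./....] H move#1: H00:+1/###./###./....*, H20:+1/..#./###./##.., H21:+1/..#./###./.##., H22:+1/..#./###./..##
pass> [###./###./....] V move#2: V03:-1/####/####/....*, V13:-1/###./####/...#
pass> [####/####/....] H move#3: H20:+1/####/####/##..*, H21:+1/####/####/.##., H22:+1/####/####/..##
pass> [####/####/##..] end (terminal -1, V#4); searched ..#./###./.... to 9
for V: play -1, pass -1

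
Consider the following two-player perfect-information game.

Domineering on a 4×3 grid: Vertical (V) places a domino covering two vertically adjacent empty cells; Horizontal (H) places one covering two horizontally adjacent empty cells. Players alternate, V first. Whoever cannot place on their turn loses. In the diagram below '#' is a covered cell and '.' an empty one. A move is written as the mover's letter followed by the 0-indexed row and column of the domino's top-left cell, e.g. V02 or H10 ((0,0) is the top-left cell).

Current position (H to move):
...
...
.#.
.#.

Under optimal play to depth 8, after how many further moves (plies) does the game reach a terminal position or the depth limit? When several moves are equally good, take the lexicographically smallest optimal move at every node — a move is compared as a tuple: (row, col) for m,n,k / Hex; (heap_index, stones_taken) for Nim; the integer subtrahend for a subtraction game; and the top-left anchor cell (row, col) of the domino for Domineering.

PV length from [.../.../.#./.#.]: 4 plies

[.../.../.#./.#.] H move#1: H00:-1/##./.../.#./.#.*, H01:-1/.##/.../.#./.#., H10:-1/.../##./.#./.#., H11:-1/.../.##/.#./.#.
[##./.../.#./.#.] V move#2: V02:+1/###/..#/.#./.#.*, V10:+1/##./#../##./.#., V12:+1/##./..#/.##/.#., V20:+1/##./.../##./##., V22:+1/##./.../.##/.##
[###/..#/.#./.#.] H move#3: H10:-1/###/###/.#./.#.*
[###/###/.#./.#.] V move#4: V20:+1/###/###/##./##.*, V22:+1/###/###/.##/.##
[###/###/##./##.] end (terminal -1, H#5); searched .../.../.#./.#. to 8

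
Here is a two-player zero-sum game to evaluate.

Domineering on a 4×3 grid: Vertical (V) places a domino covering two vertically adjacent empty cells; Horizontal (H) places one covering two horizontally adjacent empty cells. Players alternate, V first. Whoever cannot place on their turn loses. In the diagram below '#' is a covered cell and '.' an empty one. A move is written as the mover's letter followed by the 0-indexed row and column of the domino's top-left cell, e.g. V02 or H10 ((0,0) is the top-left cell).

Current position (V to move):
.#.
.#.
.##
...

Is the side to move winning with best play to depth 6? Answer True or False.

V winning at [.#./.#./.##/...]: True

ply 1, V at .#./.#./.##/... | V00=+1→##./##./.##/...*; V02=+1→.##/.##/.##/...; V10=+1→.#./##./###/...; V20=+1→.#./.#./###/#..
ply 2, H at ##./##./.##/... | H30=-1→##./##./.##/##.*; H31=-1→##./##./.##/.##
ply 3, V at ##./##./.##/##. | V02=+1→###/###/.##/##.*
ply 4: ###/###/.##/##. is terminal -1 (H); from .#./.#./.##/... depth 6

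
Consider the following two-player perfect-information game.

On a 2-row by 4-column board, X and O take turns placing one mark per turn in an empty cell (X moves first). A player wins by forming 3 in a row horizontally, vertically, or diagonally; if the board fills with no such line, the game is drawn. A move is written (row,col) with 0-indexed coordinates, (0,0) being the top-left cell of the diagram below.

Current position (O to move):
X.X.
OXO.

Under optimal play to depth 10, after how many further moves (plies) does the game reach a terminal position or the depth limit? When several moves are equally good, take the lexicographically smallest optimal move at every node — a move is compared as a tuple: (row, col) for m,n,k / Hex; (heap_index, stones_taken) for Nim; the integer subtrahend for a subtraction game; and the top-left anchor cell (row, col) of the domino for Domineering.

PV length from [X.X./OXO.]: 3 plies

p1 O@[X.X./OXO.]: (0,1)[XOX./OXO.]+0* (0,3)[X.XO/OXO.]-1 (1,3)[X.X./OXOO]-1
p2 X@[XOX./OXO.]: (0,3)[XOXX/OXO.]+0* (1,3)[XOX./OXOX]+0
p3 O@[XOXX/OXO.]: (1,3)[XOXX/OXOO]+0*
p4 X@[XOXX/OXOO] terminal +0; root [X.X./OXO.] d10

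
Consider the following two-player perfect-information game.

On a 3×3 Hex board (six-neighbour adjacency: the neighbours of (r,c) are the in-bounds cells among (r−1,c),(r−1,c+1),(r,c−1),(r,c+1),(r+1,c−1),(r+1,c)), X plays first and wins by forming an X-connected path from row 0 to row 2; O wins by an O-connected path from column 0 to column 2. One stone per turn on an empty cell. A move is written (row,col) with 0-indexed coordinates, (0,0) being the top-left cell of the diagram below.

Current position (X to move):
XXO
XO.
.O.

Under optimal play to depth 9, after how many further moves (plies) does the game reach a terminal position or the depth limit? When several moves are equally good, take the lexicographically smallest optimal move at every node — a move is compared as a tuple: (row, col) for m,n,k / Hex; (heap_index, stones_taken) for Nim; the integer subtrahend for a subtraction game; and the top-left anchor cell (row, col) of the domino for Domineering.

p1 X@[XXO/XO./.O.]: (1,2)[XXO/XOX/.O.]-1 (2,0)[XXO/XO./XO.]+1* (2,2)[XXO/XO./.OX]-1
p2 O@[XXO/XO./XO.] terminal -1; root [XXO/XO./.O.] d9

PV length from [XXO/XO./.O.]: 1 ply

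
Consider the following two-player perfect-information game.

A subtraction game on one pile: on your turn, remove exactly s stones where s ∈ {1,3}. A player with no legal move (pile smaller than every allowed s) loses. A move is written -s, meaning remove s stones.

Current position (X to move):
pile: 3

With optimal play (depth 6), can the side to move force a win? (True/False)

ply 1, X at 3 | -1=+1→2*; -3=+1→0
ply 2, O at 2 | -1=-1→1*
ply 3, X at 1 | -1=+1→0*
ply 4: 0 is terminal -1 (O); from 3 depth 6

X winning at [3]: True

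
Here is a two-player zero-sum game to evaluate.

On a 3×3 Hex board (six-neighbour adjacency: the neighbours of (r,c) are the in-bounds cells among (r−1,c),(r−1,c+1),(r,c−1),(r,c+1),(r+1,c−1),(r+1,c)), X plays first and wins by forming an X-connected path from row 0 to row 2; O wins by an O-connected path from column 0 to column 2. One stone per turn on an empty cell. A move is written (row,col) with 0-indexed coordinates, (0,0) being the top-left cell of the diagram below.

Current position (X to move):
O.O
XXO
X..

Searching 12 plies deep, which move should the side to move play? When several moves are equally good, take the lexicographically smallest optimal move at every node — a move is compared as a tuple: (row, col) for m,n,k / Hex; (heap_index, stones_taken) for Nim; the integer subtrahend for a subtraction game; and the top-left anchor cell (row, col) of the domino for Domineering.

X's best at [O.O/XXO/X..]: (0,1)

ply 1, X at O.O/XXO/X.. | (0,1)=+1→OXO/XXO/X..*; (2,1)=-1→O.O/XXO/XX.; (2,2)=-1→O.O/XXO/X.X
ply 2: OXO/XXO/X.. is terminal -1 (O); from O.O/XXO/X.. depth 12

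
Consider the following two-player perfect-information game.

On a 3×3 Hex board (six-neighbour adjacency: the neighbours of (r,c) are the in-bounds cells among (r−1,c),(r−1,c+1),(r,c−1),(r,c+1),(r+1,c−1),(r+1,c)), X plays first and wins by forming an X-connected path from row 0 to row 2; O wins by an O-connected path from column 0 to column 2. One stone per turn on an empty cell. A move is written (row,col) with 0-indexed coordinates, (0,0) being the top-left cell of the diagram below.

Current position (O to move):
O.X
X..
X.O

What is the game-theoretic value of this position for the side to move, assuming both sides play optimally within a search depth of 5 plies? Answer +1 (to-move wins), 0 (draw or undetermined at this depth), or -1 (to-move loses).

value(O.X/X../X.O, O) = -1

p1 O@[O.X/X../X.O]: (0,1)[OOX/X../X.O]-1* (1,1)[O.X/XO./X.O]-1 (1,2)[O.X/X.O/X.O]-1 (2,1)[O.X/X../XOO]-1
p2 X@[OOX/X../X.O]: (1,1)[OOX/XX./X.O]+1* (1,2)[OOX/X.X/X.O]+1 (2,1)[OOX/X../XXO]+1
p3 O@[OOX/XX./X.O] terminal -1; root [O.X/X../X.O] d5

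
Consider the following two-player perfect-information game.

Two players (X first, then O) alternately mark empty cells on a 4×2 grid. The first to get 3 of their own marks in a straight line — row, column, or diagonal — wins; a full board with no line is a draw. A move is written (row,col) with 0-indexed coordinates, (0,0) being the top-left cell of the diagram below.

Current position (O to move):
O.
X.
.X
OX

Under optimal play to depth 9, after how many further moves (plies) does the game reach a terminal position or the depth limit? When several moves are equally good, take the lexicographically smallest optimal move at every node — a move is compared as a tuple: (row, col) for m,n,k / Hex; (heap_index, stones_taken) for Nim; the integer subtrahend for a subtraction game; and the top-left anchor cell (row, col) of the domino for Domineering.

PV length from [O./X./.X/OX]: 3 plies

ply 1, O at O./X./.X/OX | (0,1)=-1→OO/X./.X/OX; (1,1)=+0→O./XO/.X/OX*; (2,0)=-1→O./X./OX/OX
ply 2, X at O./XO/.X/OX | (0,1)=+0→OX/XO/.X/OX*; (2,0)=+0→O./XO/XX/OX
ply 3, O at OX/XO/.X/OX | (2,0)=+0→OX/XO/OX/OX*
ply 4: OX/XO/OX/OX is terminal +0 (X); from O./X./.X/OX depth 9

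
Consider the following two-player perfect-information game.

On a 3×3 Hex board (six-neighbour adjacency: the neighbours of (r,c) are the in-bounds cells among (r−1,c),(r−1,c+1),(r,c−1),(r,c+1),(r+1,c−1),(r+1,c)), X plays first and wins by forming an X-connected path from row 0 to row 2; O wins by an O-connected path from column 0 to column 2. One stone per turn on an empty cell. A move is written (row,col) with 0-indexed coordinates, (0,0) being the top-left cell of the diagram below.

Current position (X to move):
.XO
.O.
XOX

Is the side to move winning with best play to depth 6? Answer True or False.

[.XO/.O./XOX] X move#1: (0,0):-1/XXO/.O./XOX, (1,0):+1/.XO/XO./XOX*, (1,2):-1/.XO/.OX/XOX
[.XO/XO./XOX] end (terminal -1, O#2); searched .XO/.O./XOX to 6

X winning at [.XO/.O./XOX]: True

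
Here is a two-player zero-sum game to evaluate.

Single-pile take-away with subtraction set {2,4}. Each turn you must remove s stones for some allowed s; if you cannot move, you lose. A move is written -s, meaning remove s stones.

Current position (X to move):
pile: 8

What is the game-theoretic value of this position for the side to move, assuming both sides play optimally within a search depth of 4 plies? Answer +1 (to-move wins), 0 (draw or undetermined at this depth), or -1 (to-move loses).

[8] X move#1: -2:+1/6*, -4:-1/4
[6] O move#2: -2:-1/4*, -4:-1/2
[4] X move#3: -2:-1/2, -4:+1/0*
[0] end (terminal -1, O#4); searched 8 to 4

value(8, X) = +1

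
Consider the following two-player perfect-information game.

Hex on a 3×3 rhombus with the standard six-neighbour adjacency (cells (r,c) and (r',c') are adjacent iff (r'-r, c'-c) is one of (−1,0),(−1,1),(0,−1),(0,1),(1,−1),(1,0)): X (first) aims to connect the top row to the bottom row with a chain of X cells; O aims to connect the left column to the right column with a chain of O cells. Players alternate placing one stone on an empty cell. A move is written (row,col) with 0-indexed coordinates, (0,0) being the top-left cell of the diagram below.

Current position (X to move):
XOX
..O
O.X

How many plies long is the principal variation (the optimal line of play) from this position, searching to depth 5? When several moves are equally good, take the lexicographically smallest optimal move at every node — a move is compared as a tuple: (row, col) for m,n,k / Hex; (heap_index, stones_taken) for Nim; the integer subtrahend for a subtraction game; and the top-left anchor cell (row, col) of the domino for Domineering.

ply 1, X at XOX/..O/O.X | (1,0)=-1→XOX/X.O/O.X*; (1,1)=-1→XOX/.XO/O.X; (2,1)=-1→XOX/..O/OXX
ply 2, O at XOX/X.O/O.X | (1,1)=+1→XOX/XOO/O.X*; (2,1)=+1→XOX/X.O/OOX
ply 3: XOX/XOO/O.X is terminal -1 (X); from XOX/..O/O.X depth 5

PV length from [XOX/..O/O.X]: 2 plies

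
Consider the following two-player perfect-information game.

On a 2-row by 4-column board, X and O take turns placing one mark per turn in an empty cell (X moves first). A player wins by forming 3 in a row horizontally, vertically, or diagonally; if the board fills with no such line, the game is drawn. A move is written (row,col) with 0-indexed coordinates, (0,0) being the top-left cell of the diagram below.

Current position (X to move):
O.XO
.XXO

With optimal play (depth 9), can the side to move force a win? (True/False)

X winning at [O.XO/.XXO]: True

ply 1, X at O.XO/.XXO | (0,1)=+0→OXXO/.XXO; (1,0)=+1→O.XO/XXXO*
ply 2: O.XO/XXXO is terminal -1 (O); from O.XO/.XXO depth 9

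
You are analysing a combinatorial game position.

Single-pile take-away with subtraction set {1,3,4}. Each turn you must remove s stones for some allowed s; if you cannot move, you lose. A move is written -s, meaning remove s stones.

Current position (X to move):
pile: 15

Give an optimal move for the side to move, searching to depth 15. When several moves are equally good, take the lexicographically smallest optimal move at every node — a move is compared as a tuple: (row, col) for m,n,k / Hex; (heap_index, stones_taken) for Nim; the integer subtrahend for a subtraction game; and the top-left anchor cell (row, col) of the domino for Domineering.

X's best at [15]: -1

[15] X move#1: -1:+1/14*, -3:-1/12, -4:-1/11
[14] O move#2: -1:-1/13*, -3:-1/11, -4:-1/10
[13] X move#3: -1:-1/12, -3:-1/10, -4:+1/9*
[9] O move#4: -1:-1/8*, -3:-1/6, -4:-1/5
[8] X move#5: -1:+1/7*, -3:-1/5, -4:-1/4
[7] O move#6: -1:-1/6*, -3:-1/4, -4:-1/3
[6] X move#7: -1:-1/5, -3:-1/3, -4:+1/2*
[2] O move#8: -1:-1/1*
[1] X move#9: -1:+1/0*
[0] end (terminal -1, O#10); searched 15 to 15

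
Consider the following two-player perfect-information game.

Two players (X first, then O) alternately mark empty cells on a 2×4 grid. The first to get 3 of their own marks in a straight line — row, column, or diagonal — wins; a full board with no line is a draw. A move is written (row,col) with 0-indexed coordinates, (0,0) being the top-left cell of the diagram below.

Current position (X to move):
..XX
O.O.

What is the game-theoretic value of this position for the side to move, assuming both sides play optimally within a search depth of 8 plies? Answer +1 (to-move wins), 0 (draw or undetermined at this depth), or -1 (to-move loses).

[..XX/O.O.] X move#1: (0,0):-1/X.XX/O.O., (0,1):+1/.XXX/O.O.*, (1,1):+0/..XX/OXO., (1,3):-1/..XX/O.OX
[.XXX/O.O.] end (terminal -1, O#2); searched ..XX/O.O. to 8

value(..XX/O.O., X) = +1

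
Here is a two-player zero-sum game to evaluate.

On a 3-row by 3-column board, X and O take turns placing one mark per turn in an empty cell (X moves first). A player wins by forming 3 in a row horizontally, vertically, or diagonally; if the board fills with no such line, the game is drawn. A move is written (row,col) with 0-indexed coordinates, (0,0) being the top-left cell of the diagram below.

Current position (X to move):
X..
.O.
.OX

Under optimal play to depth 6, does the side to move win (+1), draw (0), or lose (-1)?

[X../.O./.OX] X move#1: (0,1):+0/XX./.O./.OX*, (0,2):-1/X.X/.O./.OX, (1,0):-1/X../XO./.OX, (1,2):-1/X../.OX/.OX, (2,0):-1/X../.O./XOX
[XX./.O./.OX] O move#2: (0,2):+0/XXO/.O./.OX*, (1,0):-1/XX./OO./.OX, (1,2):-1/XX./.OO/.OX, (2,0):-1/XX./.O./OOX
[XXO/.O./.OX] X move#3: (1,0):-1/XXO/XO./.OX, (1,2):-1/XXO/.OX/.OX, (2,0):+0/XXO/.O./XOX*
[XXO/.O./XOX] O move#4: (1,0):+0/XXO/OO./XOX*, (1,2):-1/XXO/.OO/XOX
[XXO/OO./XOX] X move#5: (1,2):+0/XXO/OOX/XOX*
[XXO/OOX/XOX] end (terminal +0, O#6); searched X../.O./.OX to 6

value(X../.O./.OX, X) = 0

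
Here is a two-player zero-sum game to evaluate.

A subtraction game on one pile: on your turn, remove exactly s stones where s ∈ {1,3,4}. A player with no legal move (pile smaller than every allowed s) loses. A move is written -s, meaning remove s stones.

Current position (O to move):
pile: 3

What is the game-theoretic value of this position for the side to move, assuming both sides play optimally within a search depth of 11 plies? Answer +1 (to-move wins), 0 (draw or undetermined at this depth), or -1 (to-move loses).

value(3, O) = +1

p1 O@[3]: -1[2]+1* -3[0]+1
p2 X@[2]: -1[1]-1*
p3 O@[1]: -1[0]+1*
p4 X@[0] terminal -1; root [3] d11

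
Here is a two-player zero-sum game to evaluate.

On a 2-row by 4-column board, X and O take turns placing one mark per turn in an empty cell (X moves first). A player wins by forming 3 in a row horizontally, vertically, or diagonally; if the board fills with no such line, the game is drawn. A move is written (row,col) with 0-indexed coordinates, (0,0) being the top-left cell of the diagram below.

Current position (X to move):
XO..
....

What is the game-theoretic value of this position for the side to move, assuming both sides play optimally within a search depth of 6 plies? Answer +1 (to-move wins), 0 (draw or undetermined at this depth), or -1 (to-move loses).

[XO../....] X move#1: (0,2):+0/XOX./....*, (0,3):+0/XO.X/...., (1,0):+0/XO../X..., (1,1):+0/XO../.X.., (1,2):+0/XO../..X., (1,3):+0/XO../...X
[XOX./....] O move#2: (0,3):+0/XOXO/....*, (1,0):+0/XOX./O..., (1,1):+0/XOX./.O.., (1,2):+0/XOX./..O., (1,3):+0/XOX./...O
[XOXO/....] X move#3: (1,0):+0/XOXO/X...*, (1,1):+0/XOXO/.X.., (1,2):+0/XOXO/..X., (1,3):+0/XOXO/...X
[XOXO/X...] O move#4: (1,1):+0/XOXO/XO..*, (1,2):+0/XOXO/X.O., (1,3):+0/XOXO/X..O
[XOXO/XO..] X move#5: (1,2):+0/XOXO/XOX.*, (1,3):+0/XOXO/XO.X
[XOXO/XOX.] O move#6: (1,3):+0/XOXO/XOXO*
[XOXO/XOXO] end (terminal +0, X#7); searched XO../.... to 6

value(XO../...., X) = 0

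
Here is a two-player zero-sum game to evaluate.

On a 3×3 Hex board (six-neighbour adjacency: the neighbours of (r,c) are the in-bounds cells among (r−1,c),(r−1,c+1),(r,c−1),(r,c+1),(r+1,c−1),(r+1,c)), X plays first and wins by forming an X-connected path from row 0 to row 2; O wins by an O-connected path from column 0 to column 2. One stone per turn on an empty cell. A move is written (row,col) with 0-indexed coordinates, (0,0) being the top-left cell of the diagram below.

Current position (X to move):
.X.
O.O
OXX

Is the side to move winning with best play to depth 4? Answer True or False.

ply 1, X at .X./O.O/OXX | (0,0)=-1→XX./O.O/OXX; (0,2)=-1→.XX/O.O/OXX; (1,1)=+1→.X./OXO/OXX*
ply 2: .X./OXO/OXX is terminal -1 (O); from .X./O.O/OXX depth 4

X winning at [.X./O.O/OXX]: True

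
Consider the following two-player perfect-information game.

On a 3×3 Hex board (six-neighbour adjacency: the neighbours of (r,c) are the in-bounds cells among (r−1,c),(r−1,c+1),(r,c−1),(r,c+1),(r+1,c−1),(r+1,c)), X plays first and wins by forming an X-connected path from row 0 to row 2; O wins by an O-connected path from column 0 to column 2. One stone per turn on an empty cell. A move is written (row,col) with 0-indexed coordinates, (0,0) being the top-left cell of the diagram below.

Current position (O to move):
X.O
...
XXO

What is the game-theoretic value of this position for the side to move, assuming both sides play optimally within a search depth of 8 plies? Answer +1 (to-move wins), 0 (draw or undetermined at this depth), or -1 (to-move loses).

value(X.O/.../XXO, O) = +1

p1 O@[X.O/.../XXO]: (0,1)[XOO/.../XXO]-1 (1,0)[X.O/O../XXO]+1* (1,1)[X.O/.O./XXO]-1 (1,2)[X.O/..O/XXO]-1
p2 X@[X.O/O../XXO]: (0,1)[XXO/O../XXO]-1* (1,1)[X.O/OX./XXO]-1 (1,2)[X.O/O.X/XXO]-1
p3 O@[XXO/O../XXO]: (1,1)[XXO/OO./XXO]+1* (1,2)[XXO/O.O/XXO]-1
p4 X@[XXO/OO./XXO] terminal -1; root [X.O/.../XXO] d8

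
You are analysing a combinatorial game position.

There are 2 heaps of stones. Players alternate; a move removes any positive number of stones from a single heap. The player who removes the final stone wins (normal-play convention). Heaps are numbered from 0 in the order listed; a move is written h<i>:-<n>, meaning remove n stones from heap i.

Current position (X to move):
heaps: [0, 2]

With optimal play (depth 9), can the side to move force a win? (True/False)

[(0,2)] X move#1: h1:-1:-1/(0,1), h1:-2:+1/(0,0)*
[(0,0)] end (terminal -1, O#2); searched (0,2) to 9

X winning at [(0,2)]: True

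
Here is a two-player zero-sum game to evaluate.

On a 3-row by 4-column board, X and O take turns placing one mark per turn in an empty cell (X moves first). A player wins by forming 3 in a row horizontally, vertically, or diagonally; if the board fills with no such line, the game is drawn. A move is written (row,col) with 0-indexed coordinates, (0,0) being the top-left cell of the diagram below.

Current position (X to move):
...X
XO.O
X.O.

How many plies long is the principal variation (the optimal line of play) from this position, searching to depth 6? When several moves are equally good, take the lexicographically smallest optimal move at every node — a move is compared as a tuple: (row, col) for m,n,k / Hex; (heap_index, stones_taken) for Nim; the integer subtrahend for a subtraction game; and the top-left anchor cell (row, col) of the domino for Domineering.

PV length from [...X/XO.O/X.O.]: 1 ply

ply 1, X at ...X/XO.O/X.O. | (0,0)=+1→X..X/XO.O/X.O.*; (0,1)=-1→.X.X/XO.O/X.O.; (0,2)=-1→..XX/XO.O/X.O.; (1,2)=-1→...X/XOXO/X.O.; (2,1)=-1→...X/XO.O/XXO.; (2,3)=-1→...X/XO.O/X.OX
ply 2: X..X/XO.O/X.O. is terminal -1 (O); from ...X/XO.O/X.O. depth 6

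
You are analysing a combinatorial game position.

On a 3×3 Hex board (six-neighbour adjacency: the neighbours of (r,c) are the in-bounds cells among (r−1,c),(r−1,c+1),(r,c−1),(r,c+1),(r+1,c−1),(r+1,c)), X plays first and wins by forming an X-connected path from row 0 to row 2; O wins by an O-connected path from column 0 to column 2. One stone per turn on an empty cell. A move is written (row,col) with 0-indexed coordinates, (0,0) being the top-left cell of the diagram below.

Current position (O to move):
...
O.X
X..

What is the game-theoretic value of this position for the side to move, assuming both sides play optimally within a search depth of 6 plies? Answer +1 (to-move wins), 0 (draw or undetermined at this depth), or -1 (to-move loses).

value(.../O.X/X.., O) = +1

ply 1, O at .../O.X/X.. | (0,0)=-1→O../O.X/X..; (0,1)=-1→.O./O.X/X..; (0,2)=+1→..O/O.X/X..*; (1,1)=-1→.../OOX/X..; (2,1)=-1→.../O.X/XO.; (2,2)=-1→.../O.X/X.O
ply 2, X at ..O/O.X/X.. | (0,0)=-1→X.O/O.X/X..*; (0,1)=-1→.XO/O.X/X..; (1,1)=-1→..O/OXX/X..; (2,1)=-1→..O/O.X/XX.; (2,2)=-1→..O/O.X/X.X
ply 3, O at X.O/O.X/X.. | (0,1)=+1→XOO/O.X/X..*; (1,1)=+1→X.O/OOX/X..; (2,1)=+1→X.O/O.X/XO.; (2,2)=+1→X.O/O.X/X.O
ply 4: XOO/O.X/X.. is terminal -1 (X); from .../O.X/X.. depth 6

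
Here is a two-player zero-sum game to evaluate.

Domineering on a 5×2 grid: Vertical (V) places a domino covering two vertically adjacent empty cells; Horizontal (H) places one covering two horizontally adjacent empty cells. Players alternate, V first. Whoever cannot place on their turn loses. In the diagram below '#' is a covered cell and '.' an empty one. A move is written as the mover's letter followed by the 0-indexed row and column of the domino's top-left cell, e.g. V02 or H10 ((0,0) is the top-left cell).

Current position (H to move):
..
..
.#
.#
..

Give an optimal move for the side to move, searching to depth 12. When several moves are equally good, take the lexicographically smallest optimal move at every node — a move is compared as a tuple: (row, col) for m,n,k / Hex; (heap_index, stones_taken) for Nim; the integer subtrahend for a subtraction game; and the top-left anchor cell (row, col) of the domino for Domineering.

H's best at [../../.#/.#/..]: H00

[../../.#/.#/..] H move#1: H00:+1/##/../.#/.#/..*, H10:+1/../##/.#/.#/.., H40:-1/../../.#/.#/##
[##/../.#/.#/..] V move#2: V10:-1/##/#./##/.#/..*, V20:-1/##/../##/##/.., V30:-1/##/../.#/##/#.
[##/#./##/.#/..] H move#3: H40:+1/##/#./##/.#/##*
[##/#./##/.#/##] end (terminal -1, V#4); searched ../../.#/.#/.. to 12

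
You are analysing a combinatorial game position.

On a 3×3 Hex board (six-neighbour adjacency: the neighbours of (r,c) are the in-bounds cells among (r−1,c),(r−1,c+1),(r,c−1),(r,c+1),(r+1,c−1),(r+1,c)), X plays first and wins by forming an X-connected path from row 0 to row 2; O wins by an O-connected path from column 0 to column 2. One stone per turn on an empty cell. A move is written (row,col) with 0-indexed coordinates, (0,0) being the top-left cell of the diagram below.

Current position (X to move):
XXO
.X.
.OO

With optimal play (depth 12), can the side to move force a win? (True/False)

X winning at [XXO/.X./.OO]: True

[XXO/.X./.OO] X move#1: (1,0):-1/XXO/XX./.OO, (1,2):-1/XXO/.XX/.OO, (2,0):+1/XXO/.X./XOO*
[XXO/.X./XOO] end (terminal -1, O#2); searched XXO/.X./.OO to 12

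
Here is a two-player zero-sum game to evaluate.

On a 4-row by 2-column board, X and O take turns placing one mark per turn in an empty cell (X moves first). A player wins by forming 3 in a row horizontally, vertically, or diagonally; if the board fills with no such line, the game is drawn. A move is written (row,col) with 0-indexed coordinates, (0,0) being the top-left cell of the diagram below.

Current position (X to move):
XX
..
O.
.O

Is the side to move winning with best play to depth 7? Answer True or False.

ply 1, X at XX/../O./.O | (1,0)=+0→XX/X./O./.O*; (1,1)=+0→XX/.X/O./.O; (2,1)=+0→XX/../OX/.O; (3,0)=+0→XX/../O./XO
ply 2, O at XX/X./O./.O | (1,1)=+0→XX/XO/O./.O*; (2,1)=+0→XX/X./OO/.O; (3,0)=+0→XX/X./O./OO
ply 3, X at XX/XO/O./.O | (2,1)=+0→XX/XO/OX/.O*; (3,0)=-1→XX/XO/O./XO
ply 4, O at XX/XO/OX/.O | (3,0)=+0→XX/XO/OX/OO*
ply 5: XX/XO/OX/OO is terminal +0 (X); from XX/../O./.O depth 7

X winning at [XX/../O./.O]: False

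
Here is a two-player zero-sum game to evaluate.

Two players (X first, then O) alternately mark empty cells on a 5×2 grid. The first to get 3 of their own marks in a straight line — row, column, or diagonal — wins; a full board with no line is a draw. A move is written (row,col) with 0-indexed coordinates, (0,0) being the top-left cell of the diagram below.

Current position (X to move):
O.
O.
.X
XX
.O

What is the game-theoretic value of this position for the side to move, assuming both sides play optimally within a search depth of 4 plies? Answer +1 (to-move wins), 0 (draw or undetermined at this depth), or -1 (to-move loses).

[O./O./.X/XX/.O] X move#1: (0,1):-1/OX/O./.X/XX/.O, (1,1):+1/O./OX/.X/XX/.O*, (2,0):+1/O./O./XX/XX/.O, (4,0):-1/O./O./.X/XX/XO
[O./OX/.X/XX/.O] end (terminal -1, O#2); searched O./O./.X/XX/.O to 4

value(O./O./.X/XX/.O, X) = +1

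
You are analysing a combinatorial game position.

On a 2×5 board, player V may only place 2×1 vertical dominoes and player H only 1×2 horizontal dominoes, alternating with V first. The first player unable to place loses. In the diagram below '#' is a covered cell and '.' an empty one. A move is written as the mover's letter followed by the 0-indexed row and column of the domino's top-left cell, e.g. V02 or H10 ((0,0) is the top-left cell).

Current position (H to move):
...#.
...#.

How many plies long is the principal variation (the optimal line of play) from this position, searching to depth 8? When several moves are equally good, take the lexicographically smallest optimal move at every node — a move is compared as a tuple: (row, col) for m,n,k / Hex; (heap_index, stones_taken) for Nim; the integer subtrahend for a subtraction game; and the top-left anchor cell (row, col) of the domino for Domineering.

ply 1, H at ...#./...#. | H00=-1→##.#./...#.*; H01=-1→.###./...#.; H10=-1→...#./##.#.; H11=-1→...#./.###.
ply 2, V at ##.#./...#. | V02=+1→####./..##.*; V04=-1→##.##/...##
ply 3, H at ####./..##. | H10=-1→####./####.*
ply 4, V at ####./####. | V04=+1→#####/#####*
ply 5: #####/##### is terminal -1 (H); from ...#./...#. depth 8

PV length from [...#./...#.]: 4 plies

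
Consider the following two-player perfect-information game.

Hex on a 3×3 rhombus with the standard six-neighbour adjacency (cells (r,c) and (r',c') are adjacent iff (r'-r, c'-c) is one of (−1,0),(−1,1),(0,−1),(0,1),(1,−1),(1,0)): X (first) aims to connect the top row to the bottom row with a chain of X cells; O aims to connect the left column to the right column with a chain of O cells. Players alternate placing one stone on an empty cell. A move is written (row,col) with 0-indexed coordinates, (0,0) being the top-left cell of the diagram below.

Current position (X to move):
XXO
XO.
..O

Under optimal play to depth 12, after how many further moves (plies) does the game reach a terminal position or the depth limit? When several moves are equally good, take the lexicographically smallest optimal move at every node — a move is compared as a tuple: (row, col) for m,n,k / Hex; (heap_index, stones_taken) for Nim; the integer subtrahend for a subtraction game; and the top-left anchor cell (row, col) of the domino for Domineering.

PV length from [XXO/XO./..O]: 1 ply

[XXO/XO./..O] X move#1: (1,2):-1/XXO/XOX/..O, (2,0):+1/XXO/XO./X.O*, (2,1):-1/XXO/XO./.XO
[XXO/XO./X.O] end (terminal -1, O#2); searched XXO/XO./..O to 12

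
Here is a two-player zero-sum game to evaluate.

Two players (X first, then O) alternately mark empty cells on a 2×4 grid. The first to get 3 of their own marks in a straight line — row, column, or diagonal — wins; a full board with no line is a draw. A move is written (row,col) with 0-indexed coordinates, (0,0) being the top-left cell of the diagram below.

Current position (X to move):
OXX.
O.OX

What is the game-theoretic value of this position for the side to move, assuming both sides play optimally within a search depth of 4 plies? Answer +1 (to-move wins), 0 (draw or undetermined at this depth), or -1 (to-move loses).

value(OXX./O.OX, X) = +1

ply 1, X at OXX./O.OX | (0,3)=+1→OXXX/O.OX*; (1,1)=+0→OXX./OXOX
ply 2: OXXX/O.OX is terminal -1 (O); from OXX./O.OX depth 4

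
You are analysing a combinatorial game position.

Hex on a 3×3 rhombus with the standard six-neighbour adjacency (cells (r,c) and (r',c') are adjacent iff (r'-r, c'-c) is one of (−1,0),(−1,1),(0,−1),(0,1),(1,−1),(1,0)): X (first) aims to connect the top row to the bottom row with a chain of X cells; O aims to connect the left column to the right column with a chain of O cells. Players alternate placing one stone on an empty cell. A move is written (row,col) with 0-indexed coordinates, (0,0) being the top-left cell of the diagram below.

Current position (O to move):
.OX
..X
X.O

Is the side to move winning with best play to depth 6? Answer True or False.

O winning at [.OX/..X/X.O]: False

ply 1, O at .OX/..X/X.O | (0,0)=-1→OOX/..X/X.O*; (1,0)=-1→.OX/O.X/X.O; (1,1)=-1→.OX/.OX/X.O; (2,1)=-1→.OX/..X/XOO
ply 2, X at OOX/..X/X.O | (1,0)=+1→OOX/X.X/X.O*; (1,1)=+1→OOX/.XX/X.O; (2,1)=+1→OOX/..X/XXO
ply 3, O at OOX/X.X/X.O | (1,1)=-1→OOX/XOX/X.O*; (2,1)=-1→OOX/X.X/XOO
ply 4, X at OOX/XOX/X.O | (2,1)=+1→OOX/XOX/XXO*
ply 5: OOX/XOX/XXO is terminal -1 (O); from .OX/..X/X.O depth 6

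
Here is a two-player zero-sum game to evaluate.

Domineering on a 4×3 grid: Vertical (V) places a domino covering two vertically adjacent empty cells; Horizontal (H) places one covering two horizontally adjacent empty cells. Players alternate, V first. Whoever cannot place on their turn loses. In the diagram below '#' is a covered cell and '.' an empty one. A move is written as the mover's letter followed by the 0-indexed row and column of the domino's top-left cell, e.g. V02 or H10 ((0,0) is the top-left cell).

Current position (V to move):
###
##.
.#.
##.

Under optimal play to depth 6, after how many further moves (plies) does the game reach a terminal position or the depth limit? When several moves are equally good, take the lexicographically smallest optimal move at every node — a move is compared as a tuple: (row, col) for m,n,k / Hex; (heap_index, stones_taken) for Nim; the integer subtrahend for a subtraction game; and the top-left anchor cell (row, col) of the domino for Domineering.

PV length from [###/##./.#./##.]: 1 ply

ply 1, V at ###/##./.#./##. | V12=+1→###/###/.##/##.*; V22=+1→###/##./.##/###
ply 2: ###/###/.##/##. is terminal -1 (H); from ###/##./.#./##. depth 6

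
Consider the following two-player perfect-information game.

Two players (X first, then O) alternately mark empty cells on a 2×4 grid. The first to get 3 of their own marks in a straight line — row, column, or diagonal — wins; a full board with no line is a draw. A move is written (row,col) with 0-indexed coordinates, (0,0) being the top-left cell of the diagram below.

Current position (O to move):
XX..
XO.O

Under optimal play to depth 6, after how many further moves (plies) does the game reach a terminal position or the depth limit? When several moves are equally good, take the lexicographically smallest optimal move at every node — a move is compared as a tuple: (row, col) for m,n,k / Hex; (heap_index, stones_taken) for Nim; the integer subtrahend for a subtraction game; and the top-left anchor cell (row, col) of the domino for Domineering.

[XX../XO.O] O move#1: (0,2):+0/XXO./XO.O, (0,3):-1/XX.O/XO.O, (1,2):+1/XX../XOOO*
[XX../XOOO] end (terminal -1, X#2); searched XX../XO.O to 6

PV length from [XX../XO.O]: 1 ply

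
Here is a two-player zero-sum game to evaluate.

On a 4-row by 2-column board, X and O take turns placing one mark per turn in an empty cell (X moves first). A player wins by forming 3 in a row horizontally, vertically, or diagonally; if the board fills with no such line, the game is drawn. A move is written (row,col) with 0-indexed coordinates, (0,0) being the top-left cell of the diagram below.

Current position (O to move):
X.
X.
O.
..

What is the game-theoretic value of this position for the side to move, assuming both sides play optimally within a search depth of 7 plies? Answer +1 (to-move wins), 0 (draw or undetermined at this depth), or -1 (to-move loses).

value(X./X./O./.., O) = 0

[X./X./O./..] O move#1: (0,1):+0/XO/X./O./..*, (1,1):+0/X./XO/O./.., (2,1):+0/X./X./OO/.., (3,0):+0/X./X./O./O., (3,1):+0/X./X./O./.O
[XO/X./O./..] X move#2: (1,1):+0/XO/XX/O./..*, (2,1):+0/XO/X./OX/.., (3,0):+0/XO/X./O./X., (3,1):+0/XO/X./O./.X
[XO/XX/O./..] O move#3: (2,1):+0/XO/XX/OO/..*, (3,0):+0/XO/XX/O./O., (3,1):+0/XO/XX/O./.O
[XO/XX/OO/..] X move#4: (3,0):+0/XO/XX/OO/X.*, (3,1):+0/XO/XX/OO/.X
[XO/XX/OO/X.] O move#5: (3,1):+0/XO/XX/OO/XO*
[XO/XX/OO/XO] end (terminal +0, X#6); searched X./X./O./.. to 7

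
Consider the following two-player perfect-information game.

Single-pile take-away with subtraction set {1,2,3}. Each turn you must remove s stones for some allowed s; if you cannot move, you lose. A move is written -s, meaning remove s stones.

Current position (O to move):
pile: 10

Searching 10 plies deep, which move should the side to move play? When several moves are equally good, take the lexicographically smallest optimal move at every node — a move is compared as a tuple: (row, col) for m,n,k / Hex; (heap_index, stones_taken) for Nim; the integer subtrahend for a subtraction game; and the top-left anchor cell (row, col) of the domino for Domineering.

[10] O move#1: -1:-1/9, -2:+1/8*, -3:-1/7
[8] X move#2: -1:-1/7*, -2:-1/6, -3:-1/5
[7] O move#3: -1:-1/6, -2:-1/5, -3:+1/4*
[4] X move#4: -1:-1/3*, -2:-1/2, -3:-1/1
[3] O move#5: -1:-1/2, -2:-1/1, -3:+1/0*
[0] end (terminal -1, X#6); searched 10 to 10

O's best at [10]: -2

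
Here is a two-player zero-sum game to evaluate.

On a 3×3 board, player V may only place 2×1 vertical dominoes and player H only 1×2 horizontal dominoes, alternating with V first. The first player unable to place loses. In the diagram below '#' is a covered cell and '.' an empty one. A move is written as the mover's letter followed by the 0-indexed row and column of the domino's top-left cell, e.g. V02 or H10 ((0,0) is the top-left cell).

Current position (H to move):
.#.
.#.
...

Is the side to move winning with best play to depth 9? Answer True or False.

p1 H@[.#./.#./...]: H20[.#./.#./##.]-1* H21[.#./.#./.##]-1
p2 V@[.#./.#./##.]: V00[##./##./##.]+1* V02[.##/.##/##.]+1 V12[.#./.##/###]+1
p3 H@[##./##./##.] terminal -1; root [.#./.#./...] d9

H winning at [.#./.#./...]: False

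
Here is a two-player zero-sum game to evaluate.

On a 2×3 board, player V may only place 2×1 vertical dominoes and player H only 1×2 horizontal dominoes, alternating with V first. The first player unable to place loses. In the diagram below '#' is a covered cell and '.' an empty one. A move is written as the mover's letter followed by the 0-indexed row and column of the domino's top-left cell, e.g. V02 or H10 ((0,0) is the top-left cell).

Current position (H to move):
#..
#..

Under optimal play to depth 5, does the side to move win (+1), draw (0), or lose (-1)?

[#../#..] H move#1: H01:+1/###/#..*, H11:+1/#../###
[###/#..] end (terminal -1, V#2); searched #../#.. to 5

value(#../#.., H) = +1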